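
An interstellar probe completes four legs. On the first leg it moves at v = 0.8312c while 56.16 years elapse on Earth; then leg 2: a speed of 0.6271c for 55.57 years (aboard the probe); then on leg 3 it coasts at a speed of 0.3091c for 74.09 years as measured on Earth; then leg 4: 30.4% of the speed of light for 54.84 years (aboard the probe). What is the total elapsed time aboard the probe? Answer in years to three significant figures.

Leg 1: γ = 1/√(1 − 0.8312²) = 1/√0.3091 = 1.799; τ_1 = 56.16/1.799 = 31.22 years.
Leg 2: 55.57 years is already measured aboard the probe.
Leg 3: γ = 1/√(1 − 0.3091²) = 1/√0.9045 = 1.051; τ_3 = 74.09/1.051 = 70.46 years.
Leg 4: 54.84 years is already measured aboard the probe.
Total: 31.22 + 55.57 + 70.46 + 54.84 years.

τ = 212 years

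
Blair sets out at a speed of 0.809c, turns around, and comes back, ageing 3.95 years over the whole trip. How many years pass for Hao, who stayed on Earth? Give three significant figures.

Δt = 6.72 years

γ = 1/√(1 − 0.809²) = 1/√0.3455 = 1.701
Earth-frame duration is the dilated interval: Δt = γτ = 1.701 × 3.95 years.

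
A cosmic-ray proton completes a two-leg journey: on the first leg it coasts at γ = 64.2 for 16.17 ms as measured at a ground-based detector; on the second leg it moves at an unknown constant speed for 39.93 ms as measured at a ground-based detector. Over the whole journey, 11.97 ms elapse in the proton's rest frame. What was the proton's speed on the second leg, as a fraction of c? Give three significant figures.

β = 0.956

Leg 1: γ = 64.2; τ_1 = 16.17/64.20 = 0.2519 ms.
Leg 2: speed unknown; τ_2 = 39.93/γ_2.
Total proper time: 0.2519 + τ_2 = 11.97, so τ_2 = 11.97 − 0.2519 = 11.72 ms.
γ_2 = 39.93/11.72 = 3.408; β = √(1 − 1/γ²) = √0.9139.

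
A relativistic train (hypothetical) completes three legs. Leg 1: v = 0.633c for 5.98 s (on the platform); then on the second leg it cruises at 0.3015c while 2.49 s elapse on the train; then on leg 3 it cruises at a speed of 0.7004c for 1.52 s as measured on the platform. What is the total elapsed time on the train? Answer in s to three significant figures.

τ = 8.20 s

Leg 1: γ = 1/√(1 − 0.633²) = 1/√0.5993 = 1.292; τ_1 = 5.98/1.292 = 4.629 s.
Leg 2: 2.49 s is already measured on the train.
Leg 3: γ = 1/√(1 − 0.7004²) = 1/√0.5094 = 1.401; τ_3 = 1.52/1.401 = 1.085 s.
Total: 4.629 + 2.490 + 1.085 s.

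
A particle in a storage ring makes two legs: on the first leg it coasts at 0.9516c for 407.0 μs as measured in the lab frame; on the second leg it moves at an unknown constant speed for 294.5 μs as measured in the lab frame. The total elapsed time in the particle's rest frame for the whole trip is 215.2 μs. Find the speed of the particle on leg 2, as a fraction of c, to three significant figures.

β = 0.952

Leg 1: γ = 1/√(1 − 0.9516²) = 1/√0.09446 = 3.254; τ_1 = 407.0/3.254 = 125.1 μs.
Leg 2: speed unknown; τ_2 = 294.5/γ_2.
Total proper time: 125.1 + τ_2 = 215.2, so τ_2 = 215.2 − 125.1 = 90.11 μs.
γ_2 = 294.5/90.11 = 3.268; β = √(1 − 1/γ²) = √0.9064.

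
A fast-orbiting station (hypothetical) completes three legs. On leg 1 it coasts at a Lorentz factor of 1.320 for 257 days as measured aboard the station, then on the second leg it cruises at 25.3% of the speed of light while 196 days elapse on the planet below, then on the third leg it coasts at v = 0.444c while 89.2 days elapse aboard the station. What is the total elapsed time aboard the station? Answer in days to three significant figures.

Leg 1: 257 days is already measured aboard the station.
Leg 2: β = 0.253; γ = 1/√(1 − 0.253²) = 1/√0.9360 = 1.034; τ_2 = 196/1.034 = 189.6 days.
Leg 3: 89.2 days is already measured aboard the station.
Total: 257.0 + 189.6 + 89.20 days.

τ = 536 days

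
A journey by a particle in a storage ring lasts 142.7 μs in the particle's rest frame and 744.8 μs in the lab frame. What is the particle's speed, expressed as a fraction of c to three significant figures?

β = 0.981

The proper time is measured in the particle's rest frame (both events occur at the particle's location); Δt is measured in the lab frame. γ = Δt/τ = 744.8/142.7 = 5.219.
β = √(1 − 1/γ²) = √(1 − 0.03671) = √0.9633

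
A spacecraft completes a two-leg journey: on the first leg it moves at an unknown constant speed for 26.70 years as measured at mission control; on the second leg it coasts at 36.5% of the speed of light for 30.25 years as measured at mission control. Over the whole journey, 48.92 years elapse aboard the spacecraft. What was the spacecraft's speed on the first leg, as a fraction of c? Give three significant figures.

β = 0.629

Leg 1: speed unknown; τ_1 = 26.70/γ_1.
Leg 2: β = 0.365; γ = 1/√(1 − 0.365²) = 1/√0.8668 = 1.074; τ_2 = 30.25/1.074 = 28.16 years.
Total proper time: τ_1 + 28.16 = 48.92, so τ_1 = 48.92 − 28.16 = 20.76 years.
γ_1 = 26.70/20.76 = 1.286; β = √(1 − 1/γ²) = √0.3956.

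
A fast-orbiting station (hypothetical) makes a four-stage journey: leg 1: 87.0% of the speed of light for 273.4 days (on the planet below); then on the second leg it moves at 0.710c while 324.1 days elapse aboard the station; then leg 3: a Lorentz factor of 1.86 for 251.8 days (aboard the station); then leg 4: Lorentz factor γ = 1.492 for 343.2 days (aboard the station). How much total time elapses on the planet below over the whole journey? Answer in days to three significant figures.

Leg 1: 273.4 days is already measured on the planet below.
Leg 2: γ = 1/√(1 − 0.710²) = 1/√0.4959 = 1.420; Δt_2 = 1.420 × 324.1 = 460.2 days.
Leg 3: γ = 1.86; Δt_3 = 1.860 × 251.8 = 468.3 days.
Leg 4: γ = 1.492; Δt_4 = 1.492 × 343.2 = 512.1 days.
Total: 273.4 + 460.2 + 468.3 + 512.1 days.

Δt = 1710 days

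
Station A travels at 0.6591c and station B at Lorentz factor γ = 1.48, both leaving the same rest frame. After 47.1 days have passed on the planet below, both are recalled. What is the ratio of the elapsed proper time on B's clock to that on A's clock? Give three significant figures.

A: γ = 1/√(1 − 0.6591²) = 1/√0.5656 = 1.330. B: γ = 1.48.
τ_A/τ_B = γ_B/γ_A = 1.480/1.330 = 1.113, so τ_B/τ_A = 0.8984.

τ_B/τ_A = 0.898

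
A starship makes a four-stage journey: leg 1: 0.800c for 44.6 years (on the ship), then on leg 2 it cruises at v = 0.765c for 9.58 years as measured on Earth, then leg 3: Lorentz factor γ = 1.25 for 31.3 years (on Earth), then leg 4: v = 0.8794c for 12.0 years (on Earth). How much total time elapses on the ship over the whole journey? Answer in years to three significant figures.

Leg 1: 44.6 years is already measured on the ship.
Leg 2: γ = 1/√(1 − 0.765²) = 1/√0.4148 = 1.553; τ_2 = 9.58/1.553 = 6.170 years.
Leg 3: γ = 1.25; τ_3 = 31.3/1.250 = 25.04 years.
Leg 4: γ = 1/√(1 − 0.8794²) = 1/√0.2267 = 2.100; τ_4 = 12.0/2.100 = 5.713 years.
Total: 44.60 + 6.170 + 25.04 + 5.713 years.

τ = 81.5 years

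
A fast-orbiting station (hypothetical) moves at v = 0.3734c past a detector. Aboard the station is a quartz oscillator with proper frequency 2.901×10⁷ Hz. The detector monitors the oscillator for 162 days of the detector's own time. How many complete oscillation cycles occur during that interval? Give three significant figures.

N = 3.77×10¹⁴

γ = 1/√(1 − 0.3734²) = 1/√0.8606 = 1.078
During 162 days of lab time, the oscillator's proper time advances by τ = Δt/γ = 162/1.078 = 150.3 days = 1.298×10⁷ s.
N = f × τ = 2.901×10⁷ × 1.298×10⁷ = 3.767×10¹⁴.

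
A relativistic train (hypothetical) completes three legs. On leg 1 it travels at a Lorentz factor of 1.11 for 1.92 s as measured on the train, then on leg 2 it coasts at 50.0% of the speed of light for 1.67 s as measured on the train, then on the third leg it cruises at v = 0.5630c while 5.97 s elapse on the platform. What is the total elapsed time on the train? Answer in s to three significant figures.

Leg 1: 1.92 s is already measured on the train.
Leg 2: 1.67 s is already measured on the train.
Leg 3: γ = 1/√(1 − 0.5630²) = 1/√0.6830 = 1.210; τ_3 = 5.97/1.210 = 4.934 s.
Total: 1.920 + 1.670 + 4.934 s.

τ = 8.52 s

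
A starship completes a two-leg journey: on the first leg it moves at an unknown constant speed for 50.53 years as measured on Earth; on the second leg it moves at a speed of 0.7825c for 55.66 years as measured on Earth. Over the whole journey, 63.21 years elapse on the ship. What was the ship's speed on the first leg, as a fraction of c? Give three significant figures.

Leg 1: speed unknown; τ_1 = 50.53/γ_1.
Leg 2: γ = 1/√(1 − 0.7825²) = 1/√0.3877 = 1.606; τ_2 = 55.66/1.606 = 34.66 years.
Total proper time: τ_1 + 34.66 = 63.21, so τ_1 = 63.21 − 34.66 = 28.55 years.
γ_1 = 50.53/28.55 = 1.770; β = √(1 − 1/γ²) = √0.6807.

β = 0.825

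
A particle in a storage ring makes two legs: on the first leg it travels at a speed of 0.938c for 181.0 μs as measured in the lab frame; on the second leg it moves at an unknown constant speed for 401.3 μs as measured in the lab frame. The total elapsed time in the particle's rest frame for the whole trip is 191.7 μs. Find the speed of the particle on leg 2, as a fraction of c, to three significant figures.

β = 0.947

Leg 1: γ = 1/√(1 − 0.938²) = 1/√0.1202 = 2.885; τ_1 = 181.0/2.885 = 62.74 μs.
Leg 2: speed unknown; τ_2 = 401.3/γ_2.
Total proper time: 62.74 + τ_2 = 191.7, so τ_2 = 191.7 − 62.74 = 129.0 μs.
γ_2 = 401.3/129.0 = 3.112; β = √(1 − 1/γ²) = √0.8967.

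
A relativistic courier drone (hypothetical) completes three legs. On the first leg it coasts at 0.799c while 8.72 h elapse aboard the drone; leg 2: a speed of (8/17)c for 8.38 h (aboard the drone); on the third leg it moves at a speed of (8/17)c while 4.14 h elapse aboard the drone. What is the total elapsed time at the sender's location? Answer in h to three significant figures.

Leg 1: γ = 1/√(1 − 0.799²) = 1/√0.3616 = 1.663; Δt_1 = 1.663 × 8.72 = 14.50 h.
Leg 2: γ = 1/√(1 − (8/17)²) = 17/15 ≈ 1.133; Δt_2 = 1.133 × 8.38 = 9.497 h.
Leg 3: γ = 1/√(1 − (8/17)²) = 17/15 ≈ 1.133; Δt_3 = 1.133 × 4.14 = 4.692 h.
Total: 14.50 + 9.497 + 4.692 h.

Δt = 28.7 h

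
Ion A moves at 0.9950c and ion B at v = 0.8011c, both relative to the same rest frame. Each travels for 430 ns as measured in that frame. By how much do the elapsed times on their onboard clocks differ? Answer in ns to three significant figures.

|τ_A − τ_B| = 214 ns

A: γ = 1/√(1 − 0.9950²) = 1/√0.009975 = 10.01; τ_A = 430/10.01 = 42.95 ns.
B: γ = 1/√(1 − 0.8011²) = 1/√0.3582 = 1.671; τ_B = 430/1.671 = 257.4 ns.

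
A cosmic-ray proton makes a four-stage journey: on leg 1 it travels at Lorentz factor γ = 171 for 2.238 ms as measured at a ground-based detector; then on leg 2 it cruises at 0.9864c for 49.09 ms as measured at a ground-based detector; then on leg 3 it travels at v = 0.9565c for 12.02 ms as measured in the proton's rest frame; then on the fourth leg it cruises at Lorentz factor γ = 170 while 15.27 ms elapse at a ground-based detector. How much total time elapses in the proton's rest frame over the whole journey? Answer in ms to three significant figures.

τ = 20.2 ms

Leg 1: γ = 171; τ_1 = 2.238/171.0 = 0.01309 ms.
Leg 2: γ = 1/√(1 − 0.9864²) = 1/√0.02702 = 6.084; τ_2 = 49.09/6.084 = 8.069 ms.
Leg 3: 12.02 ms is already measured in the proton's rest frame.
Leg 4: γ = 170; τ_4 = 15.27/170.0 = 0.08982 ms.
Total: 0.01309 + 8.069 + 12.02 + 0.08982 ms.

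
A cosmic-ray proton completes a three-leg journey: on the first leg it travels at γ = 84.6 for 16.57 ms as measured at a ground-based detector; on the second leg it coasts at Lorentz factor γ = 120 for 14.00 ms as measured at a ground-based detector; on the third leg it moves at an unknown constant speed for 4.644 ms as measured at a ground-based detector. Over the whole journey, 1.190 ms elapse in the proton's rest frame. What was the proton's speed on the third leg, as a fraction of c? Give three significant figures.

β = 0.982

Leg 1: γ = 84.6; τ_1 = 16.57/84.60 = 0.1959 ms.
Leg 2: γ = 120; τ_2 = 14.00/120.0 = 0.1167 ms.
Leg 3: speed unknown; τ_3 = 4.644/γ_3.
Total proper time: 0.1959 + 0.1167 + τ_3 = 1.190, so τ_3 = 1.190 − 0.3125 = 0.8775 ms.
γ_3 = 4.644/0.8775 = 5.292; β = √(1 − 1/γ²) = √0.9643.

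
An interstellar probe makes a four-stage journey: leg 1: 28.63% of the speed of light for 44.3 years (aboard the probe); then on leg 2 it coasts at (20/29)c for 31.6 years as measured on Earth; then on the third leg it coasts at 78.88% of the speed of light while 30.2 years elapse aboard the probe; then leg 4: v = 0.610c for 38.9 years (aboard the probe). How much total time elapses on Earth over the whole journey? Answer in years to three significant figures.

Δt = 176 years

Leg 1: β = 0.2863; γ = 1/√(1 − 0.2863²) = 1/√0.9180 = 1.044; Δt_1 = 1.044 × 44.3 = 46.24 years.
Leg 2: 31.6 years is already measured on Earth.
Leg 3: β = 0.7888; γ = 1/√(1 − 0.7888²) = 1/√0.3778 = 1.627; Δt_3 = 1.627 × 30.2 = 49.13 years.
Leg 4: γ = 1/√(1 − 0.610²) = 1/√0.6279 = 1.262; Δt_4 = 1.262 × 38.9 = 49.09 years.
Total: 46.24 + 31.60 + 49.13 + 49.09 years.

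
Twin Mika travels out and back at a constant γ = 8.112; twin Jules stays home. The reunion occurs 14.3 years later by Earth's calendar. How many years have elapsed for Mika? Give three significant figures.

τ = 1.76 years

γ = 8.112
Mika's clock measures proper time along the trip: τ = Δt/γ = 14.3/8.112 years.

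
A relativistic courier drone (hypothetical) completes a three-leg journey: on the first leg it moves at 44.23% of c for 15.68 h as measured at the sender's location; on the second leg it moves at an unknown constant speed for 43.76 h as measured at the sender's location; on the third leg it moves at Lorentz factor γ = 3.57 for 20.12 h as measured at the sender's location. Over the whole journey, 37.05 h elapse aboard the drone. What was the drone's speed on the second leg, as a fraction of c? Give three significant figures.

Leg 1: β = 0.4423; γ = 1/√(1 − 0.4423²) = 1/√0.8044 = 1.115; τ_1 = 15.68/1.115 = 14.06 h.
Leg 2: speed unknown; τ_2 = 43.76/γ_2.
Leg 3: γ = 3.57; τ_3 = 20.12/3.570 = 5.636 h.
Total proper time: 14.06 + τ_2 + 5.636 = 37.05, so τ_2 = 37.05 − 19.70 = 17.35 h.
γ_2 = 43.76/17.35 = 2.522; β = √(1 − 1/γ²) = √0.8428.

β = 0.918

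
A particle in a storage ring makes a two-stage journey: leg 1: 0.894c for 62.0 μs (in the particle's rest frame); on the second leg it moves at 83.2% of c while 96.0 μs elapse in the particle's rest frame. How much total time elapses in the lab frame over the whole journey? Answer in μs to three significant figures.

Δt = 311 μs

Leg 1: γ = 1/√(1 − 0.894²) = 1/√0.2008 = 2.232; Δt_1 = 2.232 × 62.0 = 138.4 μs.
Leg 2: β = 0.832; γ = 1/√(1 − 0.832²) = 1/√0.3078 = 1.803; Δt_2 = 1.803 × 96.0 = 173.0 μs.
Total: 138.4 + 173.0 μs.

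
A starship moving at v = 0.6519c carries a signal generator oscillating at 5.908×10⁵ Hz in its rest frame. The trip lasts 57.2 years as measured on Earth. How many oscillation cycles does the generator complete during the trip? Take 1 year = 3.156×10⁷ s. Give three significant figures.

N = 8.09×10¹⁴

γ = 1/√(1 − 0.6519²) = 1/√0.5750 = 1.319
The oscillator's own cycle count is N = f × τ where τ is the proper time on the ship. τ = Δt/γ = 57.2/1.319 = 43.38 years = 1.369×10⁹ s.
N = 5.908×10⁵ × 1.369×10⁹ = 8.088×10¹⁴.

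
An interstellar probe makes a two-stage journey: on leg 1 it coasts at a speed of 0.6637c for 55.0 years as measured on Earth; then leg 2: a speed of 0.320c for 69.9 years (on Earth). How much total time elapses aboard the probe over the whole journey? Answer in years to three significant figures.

Leg 1: γ = 1/√(1 − 0.6637²) = 1/√0.5595 = 1.337; τ_1 = 55.0/1.337 = 41.14 years.
Leg 2: γ = 1/√(1 − 0.320²) = 1/√0.8976 = 1.056; τ_2 = 69.9/1.056 = 66.22 years.
Total: 41.14 + 66.22 years.

τ = 107 years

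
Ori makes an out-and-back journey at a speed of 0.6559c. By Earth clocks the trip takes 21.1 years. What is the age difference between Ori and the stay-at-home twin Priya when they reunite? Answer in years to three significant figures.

γ = 1/√(1 − 0.6559²) = 1/√0.5698 = 1.325
Ori's elapsed proper time: τ = 21.1/1.325 = 15.93 years.
Age gap = Δt − τ = 21.1 − 15.93 years.

Δt − τ = 5.17 years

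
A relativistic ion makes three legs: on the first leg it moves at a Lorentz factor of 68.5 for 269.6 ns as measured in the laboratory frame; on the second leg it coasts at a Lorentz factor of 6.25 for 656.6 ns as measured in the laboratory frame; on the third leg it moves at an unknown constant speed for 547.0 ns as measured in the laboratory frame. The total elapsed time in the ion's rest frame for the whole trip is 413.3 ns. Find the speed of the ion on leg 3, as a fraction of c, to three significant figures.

β = 0.831

Leg 1: γ = 68.5; τ_1 = 269.6/68.50 = 3.936 ns.
Leg 2: γ = 6.25; τ_2 = 656.6/6.250 = 105.1 ns.
Leg 3: speed unknown; τ_3 = 547.0/γ_3.
Total proper time: 3.936 + 105.1 + τ_3 = 413.3, so τ_3 = 413.3 − 109.0 = 304.3 ns.
γ_3 = 547.0/304.3 = 1.798; β = √(1 − 1/γ²) = √0.6905.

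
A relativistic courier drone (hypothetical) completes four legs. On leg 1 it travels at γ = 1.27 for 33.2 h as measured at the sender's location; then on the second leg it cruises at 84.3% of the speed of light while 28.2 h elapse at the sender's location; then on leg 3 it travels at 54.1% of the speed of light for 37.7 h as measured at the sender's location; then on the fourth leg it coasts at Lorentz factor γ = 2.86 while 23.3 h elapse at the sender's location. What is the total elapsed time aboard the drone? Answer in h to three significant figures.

τ = 81.2 h

Leg 1: γ = 1.27; τ_1 = 33.2/1.270 = 26.14 h.
Leg 2: β = 0.843; γ = 1/√(1 − 0.843²) = 1/√0.2894 = 1.859; τ_2 = 28.2/1.859 = 15.17 h.
Leg 3: β = 0.541; γ = 1/√(1 − 0.541²) = 1/√0.7073 = 1.189; τ_3 = 37.7/1.189 = 31.71 h.
Leg 4: γ = 2.86; τ_4 = 23.3/2.860 = 8.147 h.
Total: 26.14 + 15.17 + 31.71 + 8.147 h.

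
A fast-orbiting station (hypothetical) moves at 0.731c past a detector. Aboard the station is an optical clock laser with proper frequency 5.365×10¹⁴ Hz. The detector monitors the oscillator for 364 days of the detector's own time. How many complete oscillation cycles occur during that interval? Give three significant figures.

γ = 1/√(1 − 0.731²) = 1/√0.4656 = 1.465
During 364 days of lab time, the oscillator's proper time advances by τ = Δt/γ = 364/1.465 = 248.4 days = 2.146×10⁷ s.
N = f × τ = 5.365×10¹⁴ × 2.146×10⁷ = 1.151×10²².

N = 1.15×10²²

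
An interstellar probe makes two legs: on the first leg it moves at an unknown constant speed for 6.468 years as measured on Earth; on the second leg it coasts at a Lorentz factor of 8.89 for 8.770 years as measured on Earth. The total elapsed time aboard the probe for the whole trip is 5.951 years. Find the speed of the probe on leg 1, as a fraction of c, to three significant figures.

β = 0.641

Leg 1: speed unknown; τ_1 = 6.468/γ_1.
Leg 2: γ = 8.89; τ_2 = 8.770/8.890 = 0.9865 years.
Total proper time: τ_1 + 0.9865 = 5.951, so τ_1 = 5.951 − 0.9865 = 4.964 years.
γ_1 = 6.468/4.964 = 1.303; β = √(1 − 1/γ²) = √0.4109.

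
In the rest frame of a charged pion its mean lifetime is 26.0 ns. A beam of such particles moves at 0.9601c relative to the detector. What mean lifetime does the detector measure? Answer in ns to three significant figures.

γ = 1/√(1 − 0.9601²) = 1/√0.07821 = 3.576
The rest-frame lifetime is the proper time; the lab measures the dilated interval Δt = γτ₀ = 3.576 × 26.0 ns.

Δt = 93.0 ns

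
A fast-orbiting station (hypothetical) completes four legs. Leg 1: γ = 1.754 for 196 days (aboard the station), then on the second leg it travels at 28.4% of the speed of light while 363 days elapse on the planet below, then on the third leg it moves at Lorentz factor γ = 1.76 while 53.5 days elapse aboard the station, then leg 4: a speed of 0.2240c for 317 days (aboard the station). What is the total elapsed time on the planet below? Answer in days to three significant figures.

Leg 1: γ = 1.754; Δt_1 = 1.754 × 196 = 343.8 days.
Leg 2: 363 days is already measured on the planet below.
Leg 3: γ = 1.76; Δt_3 = 1.760 × 53.5 = 94.16 days.
Leg 4: γ = 1/√(1 − 0.2240²) = 1/√0.9498 = 1.026; Δt_4 = 1.026 × 317 = 325.3 days.
Total: 343.8 + 363.0 + 94.16 + 325.3 days.

Δt = 1130 days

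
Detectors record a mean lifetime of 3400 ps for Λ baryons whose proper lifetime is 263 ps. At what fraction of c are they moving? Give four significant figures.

γ = Δt/τ₀ = 3400/263 = 12.93
β = √(1 − 1/γ²) = √(1 − 0.005983) = √0.9940

v = 0.9970c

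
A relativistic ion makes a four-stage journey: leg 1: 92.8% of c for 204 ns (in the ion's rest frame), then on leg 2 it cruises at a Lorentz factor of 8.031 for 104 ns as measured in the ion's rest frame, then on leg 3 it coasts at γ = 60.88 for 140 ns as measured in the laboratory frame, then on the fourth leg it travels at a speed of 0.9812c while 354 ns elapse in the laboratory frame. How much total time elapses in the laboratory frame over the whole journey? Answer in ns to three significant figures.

Δt = 1880 ns

Leg 1: β = 0.928; γ = 1/√(1 − 0.928²) = 1/√0.1388 = 2.684; Δt_1 = 2.684 × 204 = 547.5 ns.
Leg 2: γ = 8.031; Δt_2 = 8.031 × 104 = 835.2 ns.
Leg 3: 140 ns is already measured in the laboratory frame.
Leg 4: 354 ns is already measured in the laboratory frame.
Total: 547.5 + 835.2 + 140.0 + 354.0 ns.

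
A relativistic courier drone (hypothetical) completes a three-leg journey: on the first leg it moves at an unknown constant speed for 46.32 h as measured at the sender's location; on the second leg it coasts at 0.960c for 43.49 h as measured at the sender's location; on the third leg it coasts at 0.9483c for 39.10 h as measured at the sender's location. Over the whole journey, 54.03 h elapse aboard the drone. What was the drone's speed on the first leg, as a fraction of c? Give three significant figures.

β = 0.772

Leg 1: speed unknown; τ_1 = 46.32/γ_1.
Leg 2: γ = 1/√(1 − 0.960²) = 25/7 ≈ 3.571; τ_2 = 43.49/3.571 = 12.18 h.
Leg 3: γ = 1/√(1 − 0.9483²) = 1/√0.1007 = 3.151; τ_3 = 39.10/3.151 = 12.41 h.
Total proper time: τ_1 + 12.18 + 12.41 = 54.03, so τ_1 = 54.03 − 24.59 = 29.44 h.
γ_1 = 46.32/29.44 = 1.573; β = √(1 − 1/γ²) = √0.5959.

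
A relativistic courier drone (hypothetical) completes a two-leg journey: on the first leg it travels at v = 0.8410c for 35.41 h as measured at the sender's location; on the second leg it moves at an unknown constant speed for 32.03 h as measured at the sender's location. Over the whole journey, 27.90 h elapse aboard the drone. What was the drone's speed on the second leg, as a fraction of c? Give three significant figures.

β = 0.962

Leg 1: γ = 1/√(1 − 0.8410²) = 1/√0.2927 = 1.848; τ_1 = 35.41/1.848 = 19.16 h.
Leg 2: speed unknown; τ_2 = 32.03/γ_2.
Total proper time: 19.16 + τ_2 = 27.90, so τ_2 = 27.90 − 19.16 = 8.742 h.
γ_2 = 32.03/8.742 = 3.664; β = √(1 − 1/γ²) = √0.9255.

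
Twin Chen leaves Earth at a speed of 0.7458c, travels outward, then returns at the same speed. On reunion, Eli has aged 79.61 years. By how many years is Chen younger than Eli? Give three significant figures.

Δt − τ = 26.6 years

γ = 1/√(1 − 0.7458²) = 1/√0.4438 = 1.501
Chen's elapsed proper time: τ = 79.61/1.501 = 53.03 years.
Age gap = Δt − τ = 79.61 − 53.03 years.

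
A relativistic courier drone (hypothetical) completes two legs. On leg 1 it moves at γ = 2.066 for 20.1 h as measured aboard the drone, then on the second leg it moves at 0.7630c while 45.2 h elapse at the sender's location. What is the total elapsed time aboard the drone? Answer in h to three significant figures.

τ = 49.3 h

Leg 1: 20.1 h is already measured aboard the drone.
Leg 2: γ = 1/√(1 − 0.7630²) = 1/√0.4178 = 1.547; τ_2 = 45.2/1.547 = 29.22 h.
Total: 20.10 + 29.22 h.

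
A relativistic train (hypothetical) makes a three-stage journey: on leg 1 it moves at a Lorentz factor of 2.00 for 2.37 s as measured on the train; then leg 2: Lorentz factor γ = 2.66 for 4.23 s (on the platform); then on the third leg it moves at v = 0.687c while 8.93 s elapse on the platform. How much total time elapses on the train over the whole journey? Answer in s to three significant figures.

τ = 10.4 s

Leg 1: 2.37 s is already measured on the train.
Leg 2: γ = 2.66; τ_2 = 4.23/2.660 = 1.590 s.
Leg 3: γ = 1/√(1 − 0.687²) = 1/√0.5280 = 1.376; τ_3 = 8.93/1.376 = 6.489 s.
Total: 2.370 + 1.590 + 6.489 s.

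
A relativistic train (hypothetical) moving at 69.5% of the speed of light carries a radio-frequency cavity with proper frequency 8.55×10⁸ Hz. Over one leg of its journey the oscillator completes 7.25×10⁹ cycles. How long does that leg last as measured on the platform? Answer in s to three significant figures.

Δt = 11.8 s

β = 0.695; γ = 1/√(1 − 0.695²) = 1/√0.5170 = 1.391
Proper time for N cycles: τ = N/f = 7.25×10⁹/(8.55×10⁸) = 8.480×10⁰ s = 8.480 s.
Lab-frame duration Δt = γτ = 1.391 × 8.480 = 11.79 s.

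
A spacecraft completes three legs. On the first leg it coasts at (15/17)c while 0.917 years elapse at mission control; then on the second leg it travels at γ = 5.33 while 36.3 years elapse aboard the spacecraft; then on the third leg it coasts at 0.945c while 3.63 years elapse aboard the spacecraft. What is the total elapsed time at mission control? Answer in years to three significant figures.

Leg 1: 0.917 years is already measured at mission control.
Leg 2: γ = 5.33; Δt_2 = 5.330 × 36.3 = 193.5 years.
Leg 3: γ = 1/√(1 − 0.945²) = 1/√0.1070 = 3.057; Δt_3 = 3.057 × 3.63 = 11.10 years.
Total: 0.9170 + 193.5 + 11.10 years.

Δt = 205 years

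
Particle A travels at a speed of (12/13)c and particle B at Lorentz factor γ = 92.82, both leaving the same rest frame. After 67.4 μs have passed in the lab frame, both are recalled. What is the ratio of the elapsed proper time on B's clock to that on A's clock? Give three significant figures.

τ_B/τ_A = 0.0280

A: γ = 1/√(1 − (12/13)²) = 13/5 = 2.600. B: γ = 92.82.
τ_A/τ_B = γ_B/γ_A = 92.82/2.600 = 35.70, so τ_B/τ_A = 0.02801.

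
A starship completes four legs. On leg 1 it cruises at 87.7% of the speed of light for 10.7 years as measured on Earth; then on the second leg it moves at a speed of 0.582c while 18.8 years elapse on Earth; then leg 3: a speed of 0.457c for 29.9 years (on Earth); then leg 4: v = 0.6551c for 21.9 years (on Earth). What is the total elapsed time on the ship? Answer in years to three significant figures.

Leg 1: β = 0.877; γ = 1/√(1 − 0.877²) = 1/√0.2309 = 2.081; τ_1 = 10.7/2.081 = 5.141 years.
Leg 2: γ = 1/√(1 − 0.582²) = 1/√0.6613 = 1.230; τ_2 = 18.8/1.230 = 15.29 years.
Leg 3: γ = 1/√(1 − 0.457²) = 1/√0.7912 = 1.124; τ_3 = 29.9/1.124 = 26.60 years.
Leg 4: γ = 1/√(1 − 0.6551²) = 1/√0.5708 = 1.324; τ_4 = 21.9/1.324 = 16.55 years.
Total: 5.141 + 15.29 + 26.60 + 16.55 years.

τ = 63.6 years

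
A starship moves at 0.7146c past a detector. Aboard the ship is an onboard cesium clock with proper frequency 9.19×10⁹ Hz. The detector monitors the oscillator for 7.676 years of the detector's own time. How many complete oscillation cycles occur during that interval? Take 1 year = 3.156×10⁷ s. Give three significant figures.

N = 1.56×10¹⁸

γ = 1/√(1 − 0.7146²) = 1/√0.4893 = 1.430
During 7.676 years of lab time, the oscillator's proper time advances by τ = Δt/γ = 7.676/1.430 = 5.370 years = 1.695×10⁸ s.
N = f × τ = 9.19×10⁹ × 1.695×10⁸ = 1.557×10¹⁸.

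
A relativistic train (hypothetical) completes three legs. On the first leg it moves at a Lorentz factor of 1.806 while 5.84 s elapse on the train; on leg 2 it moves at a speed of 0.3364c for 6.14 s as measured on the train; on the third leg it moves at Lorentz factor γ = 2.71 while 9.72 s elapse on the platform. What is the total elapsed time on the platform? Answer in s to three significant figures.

Leg 1: γ = 1.806; Δt_1 = 1.806 × 5.84 = 10.55 s.
Leg 2: γ = 1/√(1 − 0.3364²) = 1/√0.8868 = 1.062; Δt_2 = 1.062 × 6.14 = 6.520 s.
Leg 3: 9.72 s is already measured on the platform.
Total: 10.55 + 6.520 + 9.720 s.

Δt = 26.8 s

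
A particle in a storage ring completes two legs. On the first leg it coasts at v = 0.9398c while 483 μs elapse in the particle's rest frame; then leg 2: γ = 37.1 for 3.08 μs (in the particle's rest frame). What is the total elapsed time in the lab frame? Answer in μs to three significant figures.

Leg 1: γ = 1/√(1 − 0.9398²) = 1/√0.1168 = 2.926; Δt_1 = 2.926 × 483 = 1413 μs.
Leg 2: γ = 37.1; Δt_2 = 37.10 × 3.08 = 114.3 μs.
Total: 1413 + 114.3 μs.

Δt = 1530 μs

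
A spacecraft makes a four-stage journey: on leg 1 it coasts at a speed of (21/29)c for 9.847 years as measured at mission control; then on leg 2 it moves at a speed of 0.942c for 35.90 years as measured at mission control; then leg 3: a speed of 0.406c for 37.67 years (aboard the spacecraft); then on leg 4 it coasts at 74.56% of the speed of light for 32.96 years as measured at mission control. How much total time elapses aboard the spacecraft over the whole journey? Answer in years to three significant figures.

τ = 78.5 years

Leg 1: γ = 1/√(1 − (21/29)²) = 29/20 = 1.450; τ_1 = 9.847/1.450 = 6.791 years.
Leg 2: γ = 1/√(1 − 0.942²) = 1/√0.1126 = 2.980; τ_2 = 35.90/2.980 = 12.05 years.
Leg 3: 37.67 years is already measured aboard the spacecraft.
Leg 4: β = 0.7456; γ = 1/√(1 − 0.7456²) = 1/√0.4441 = 1.501; τ_4 = 32.96/1.501 = 21.96 years.
Total: 6.791 + 12.05 + 37.67 + 21.96 years.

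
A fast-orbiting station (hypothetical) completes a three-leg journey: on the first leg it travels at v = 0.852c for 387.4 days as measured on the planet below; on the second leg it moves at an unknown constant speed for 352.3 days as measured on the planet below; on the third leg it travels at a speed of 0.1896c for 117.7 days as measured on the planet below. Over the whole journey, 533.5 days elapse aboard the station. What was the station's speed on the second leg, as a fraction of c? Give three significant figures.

β = 0.792

Leg 1: γ = 1/√(1 − 0.852²) = 1/√0.2741 = 1.910; τ_1 = 387.4/1.910 = 202.8 days.
Leg 2: speed unknown; τ_2 = 352.3/γ_2.
Leg 3: γ = 1/√(1 − 0.1896²) = 1/√0.9641 = 1.018; τ_3 = 117.7/1.018 = 115.6 days.
Total proper time: 202.8 + τ_2 + 115.6 = 533.5, so τ_2 = 533.5 − 318.4 = 215.1 days.
γ_2 = 352.3/215.1 = 1.638; β = √(1 − 1/γ²) = √0.6272.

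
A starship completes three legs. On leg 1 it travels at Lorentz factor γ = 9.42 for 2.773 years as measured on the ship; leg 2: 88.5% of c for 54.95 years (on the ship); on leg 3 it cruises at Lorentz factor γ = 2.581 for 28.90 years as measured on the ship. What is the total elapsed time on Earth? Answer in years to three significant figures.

Δt = 219 years

Leg 1: γ = 9.42; Δt_1 = 9.420 × 2.773 = 26.12 years.
Leg 2: β = 0.885; γ = 1/√(1 − 0.885²) = 1/√0.2168 = 2.148; Δt_2 = 2.148 × 54.95 = 118.0 years.
Leg 3: γ = 2.581; Δt_3 = 2.581 × 28.90 = 74.59 years.
Total: 26.12 + 118.0 + 74.59 years.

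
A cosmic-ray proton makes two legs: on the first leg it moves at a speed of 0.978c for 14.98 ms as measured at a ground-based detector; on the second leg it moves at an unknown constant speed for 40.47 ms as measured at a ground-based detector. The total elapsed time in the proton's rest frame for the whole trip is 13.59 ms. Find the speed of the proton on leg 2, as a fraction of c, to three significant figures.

β = 0.966

Leg 1: γ = 1/√(1 − 0.978²) = 1/√0.04352 = 4.794; τ_1 = 14.98/4.794 = 3.125 ms.
Leg 2: speed unknown; τ_2 = 40.47/γ_2.
Total proper time: 3.125 + τ_2 = 13.59, so τ_2 = 13.59 − 3.125 = 10.47 ms.
γ_2 = 40.47/10.47 = 3.867; β = √(1 − 1/γ²) = √0.9331.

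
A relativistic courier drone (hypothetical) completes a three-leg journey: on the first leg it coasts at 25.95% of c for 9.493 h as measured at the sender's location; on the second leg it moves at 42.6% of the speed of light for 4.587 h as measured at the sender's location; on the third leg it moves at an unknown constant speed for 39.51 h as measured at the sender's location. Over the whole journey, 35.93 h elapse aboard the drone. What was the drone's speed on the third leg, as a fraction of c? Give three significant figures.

Leg 1: β = 0.2595; γ = 1/√(1 − 0.2595²) = 1/√0.9327 = 1.035; τ_1 = 9.493/1.035 = 9.168 h.
Leg 2: β = 0.426; γ = 1/√(1 − 0.426²) = 1/√0.8185 = 1.105; τ_2 = 4.587/1.105 = 4.150 h.
Leg 3: speed unknown; τ_3 = 39.51/γ_3.
Total proper time: 9.168 + 4.150 + τ_3 = 35.93, so τ_3 = 35.93 − 13.32 = 22.61 h.
γ_3 = 39.51/22.61 = 1.747; β = √(1 − 1/γ²) = √0.6725.

β = 0.820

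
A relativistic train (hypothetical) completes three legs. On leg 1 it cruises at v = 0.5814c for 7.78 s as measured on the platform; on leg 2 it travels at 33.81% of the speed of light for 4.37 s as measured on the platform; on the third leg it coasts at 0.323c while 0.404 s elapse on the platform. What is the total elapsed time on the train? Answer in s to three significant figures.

Leg 1: γ = 1/√(1 − 0.5814²) = 1/√0.6620 = 1.229; τ_1 = 7.78/1.229 = 6.330 s.
Leg 2: β = 0.3381; γ = 1/√(1 − 0.3381²) = 1/√0.8857 = 1.063; τ_2 = 4.37/1.063 = 4.113 s.
Leg 3: γ = 1/√(1 − 0.323²) = 1/√0.8957 = 1.057; τ_3 = 0.404/1.057 = 0.3823 s.
Total: 6.330 + 4.113 + 0.3823 s.

τ = 10.8 s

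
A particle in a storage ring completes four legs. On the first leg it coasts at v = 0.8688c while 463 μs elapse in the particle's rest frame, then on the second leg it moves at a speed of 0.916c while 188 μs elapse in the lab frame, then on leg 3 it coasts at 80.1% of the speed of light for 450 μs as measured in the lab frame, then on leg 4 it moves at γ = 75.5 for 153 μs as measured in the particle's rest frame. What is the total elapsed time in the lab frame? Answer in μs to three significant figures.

Leg 1: γ = 1/√(1 − 0.8688²) = 1/√0.2452 = 2.020; Δt_1 = 2.020 × 463 = 935.0 μs.
Leg 2: 188 μs is already measured in the lab frame.
Leg 3: 450 μs is already measured in the lab frame.
Leg 4: γ = 75.5; Δt_4 = 75.50 × 153 = 1.155×10⁴ μs.
Total: 935.0 + 188.0 + 450.0 + 1.155×10⁴ μs.

Δt = 1.31×10⁴ μs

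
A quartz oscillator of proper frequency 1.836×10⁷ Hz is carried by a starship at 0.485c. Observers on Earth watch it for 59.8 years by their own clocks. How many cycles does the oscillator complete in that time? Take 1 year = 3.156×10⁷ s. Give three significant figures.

γ = 1/√(1 − 0.485²) = 1/√0.7648 = 1.143
During 59.8 years of lab time, the oscillator's proper time advances by τ = Δt/γ = 59.8/1.143 = 52.30 years = 1.650×10⁹ s.
N = f × τ = 1.836×10⁷ × 1.650×10⁹ = 3.030×10¹⁶.

N = 3.03×10¹⁶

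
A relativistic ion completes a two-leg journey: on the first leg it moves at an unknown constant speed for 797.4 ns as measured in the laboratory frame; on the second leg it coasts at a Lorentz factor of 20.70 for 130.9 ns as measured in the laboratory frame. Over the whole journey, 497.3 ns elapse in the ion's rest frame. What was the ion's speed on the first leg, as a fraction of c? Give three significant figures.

Leg 1: speed unknown; τ_1 = 797.4/γ_1.
Leg 2: γ = 20.70; τ_2 = 130.9/20.70 = 6.324 ns.
Total proper time: τ_1 + 6.324 = 497.3, so τ_1 = 497.3 − 6.324 = 491.0 ns.
γ_1 = 797.4/491.0 = 1.624; β = √(1 − 1/γ²) = √0.6209.

β = 0.788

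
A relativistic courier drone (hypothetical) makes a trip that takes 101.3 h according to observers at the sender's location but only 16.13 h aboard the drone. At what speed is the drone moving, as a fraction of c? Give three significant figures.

v = 0.987c

The proper time is measured aboard the drone (both events occur at the drone's location); Δt is measured at the sender's location. γ = Δt/τ = 101.3/16.13 = 6.280.
β = √(1 − 1/γ²) = √(1 − 0.02535) = √0.9746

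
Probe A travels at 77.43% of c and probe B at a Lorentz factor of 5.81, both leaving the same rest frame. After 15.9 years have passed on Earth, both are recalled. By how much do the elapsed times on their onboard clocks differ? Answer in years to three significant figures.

A: β = 0.7743; γ = 1/√(1 − 0.7743²) = 1/√0.4005 = 1.580; τ_A = 15.9/1.580 = 10.06 years.
B: γ = 5.81; τ_B = 15.9/5.810 = 2.737 years.

|τ_A − τ_B| = 7.33 years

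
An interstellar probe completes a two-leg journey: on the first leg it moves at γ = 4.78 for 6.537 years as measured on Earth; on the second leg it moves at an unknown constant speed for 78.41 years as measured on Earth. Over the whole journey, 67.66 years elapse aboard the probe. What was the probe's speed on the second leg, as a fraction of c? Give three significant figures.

β = 0.534

Leg 1: γ = 4.78; τ_1 = 6.537/4.780 = 1.368 years.
Leg 2: speed unknown; τ_2 = 78.41/γ_2.
Total proper time: 1.368 + τ_2 = 67.66, so τ_2 = 67.66 − 1.368 = 66.29 years.
γ_2 = 78.41/66.29 = 1.183; β = √(1 − 1/γ²) = √0.2852.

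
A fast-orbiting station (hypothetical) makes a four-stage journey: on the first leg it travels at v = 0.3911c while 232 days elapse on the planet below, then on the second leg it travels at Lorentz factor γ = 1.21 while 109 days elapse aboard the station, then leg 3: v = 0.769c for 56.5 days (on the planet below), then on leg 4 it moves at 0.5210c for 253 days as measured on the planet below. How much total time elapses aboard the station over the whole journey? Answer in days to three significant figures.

τ = 575 days

Leg 1: γ = 1/√(1 − 0.3911²) = 1/√0.8470 = 1.087; τ_1 = 232/1.087 = 213.5 days.
Leg 2: 109 days is already measured aboard the station.
Leg 3: γ = 1/√(1 − 0.769²) = 1/√0.4086 = 1.564; τ_3 = 56.5/1.564 = 36.12 days.
Leg 4: γ = 1/√(1 − 0.5210²) = 1/√0.7286 = 1.172; τ_4 = 253/1.172 = 215.9 days.
Total: 213.5 + 109.0 + 36.12 + 215.9 days.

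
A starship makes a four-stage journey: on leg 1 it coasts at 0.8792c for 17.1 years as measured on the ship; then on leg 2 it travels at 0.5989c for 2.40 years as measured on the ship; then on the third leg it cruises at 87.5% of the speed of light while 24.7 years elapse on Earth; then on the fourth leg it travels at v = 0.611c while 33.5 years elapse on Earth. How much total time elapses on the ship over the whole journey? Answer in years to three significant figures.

Leg 1: 17.1 years is already measured on the ship.
Leg 2: 2.40 years is already measured on the ship.
Leg 3: β = 0.875; γ = 1/√(1 − 0.875²) = 1/√0.2344 = 2.066; τ_3 = 24.7/2.066 = 11.96 years.
Leg 4: γ = 1/√(1 − 0.611²) = 1/√0.6267 = 1.263; τ_4 = 33.5/1.263 = 26.52 years.
Total: 17.10 + 2.400 + 11.96 + 26.52 years.

τ = 58.0 years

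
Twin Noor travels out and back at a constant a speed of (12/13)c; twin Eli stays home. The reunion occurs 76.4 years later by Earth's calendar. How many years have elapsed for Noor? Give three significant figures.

τ = 29.4 years

γ = 1/√(1 − (12/13)²) = 13/5 = 2.600
Noor's clock measures proper time along the trip: τ = Δt/γ = 76.4/2.600 years.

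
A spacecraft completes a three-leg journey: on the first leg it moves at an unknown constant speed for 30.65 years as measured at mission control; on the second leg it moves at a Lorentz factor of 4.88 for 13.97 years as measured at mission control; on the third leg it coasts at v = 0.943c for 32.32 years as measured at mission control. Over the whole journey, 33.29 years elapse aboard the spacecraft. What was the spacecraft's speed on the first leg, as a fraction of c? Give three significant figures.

β = 0.767

Leg 1: speed unknown; τ_1 = 30.65/γ_1.
Leg 2: γ = 4.88; τ_2 = 13.97/4.880 = 2.863 years.
Leg 3: γ = 1/√(1 − 0.943²) = 1/√0.1108 = 3.005; τ_3 = 32.32/3.005 = 10.76 years.
Total proper time: τ_1 + 2.863 + 10.76 = 33.29, so τ_1 = 33.29 − 13.62 = 19.67 years.
γ_1 = 30.65/19.67 = 1.558; β = √(1 − 1/γ²) = √0.5881.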